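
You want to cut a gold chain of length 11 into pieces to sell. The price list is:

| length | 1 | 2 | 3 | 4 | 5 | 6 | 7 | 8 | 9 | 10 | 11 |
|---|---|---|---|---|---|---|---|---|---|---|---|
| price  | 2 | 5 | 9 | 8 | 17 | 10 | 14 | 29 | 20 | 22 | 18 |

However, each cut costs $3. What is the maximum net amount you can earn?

35

Consider every possible first cut. v[k] is the best of p[i]+v[k−i] over all sellable i≤k, charging 3 whenever i<k.
v[1] = 2
v[2] = 5
v[3] = 9
v[4] = 8  (first piece 1, then v[3]=9)
v[5] = 17
v[6] = 16  (first piece 1, then v[5]=17)
v[7] = 19  (first piece 2, then v[5]=17)
v[8] = 29
v[9] = 28  (first piece 1, then v[8]=29)
v[10] = 31  (first piece 2, then v[8]=29)
v[11] = 35  (first piece 3, then v[8]=29)
One optimal plan: pieces 8 + 3 (1 cut) → $38 − $3 = $35.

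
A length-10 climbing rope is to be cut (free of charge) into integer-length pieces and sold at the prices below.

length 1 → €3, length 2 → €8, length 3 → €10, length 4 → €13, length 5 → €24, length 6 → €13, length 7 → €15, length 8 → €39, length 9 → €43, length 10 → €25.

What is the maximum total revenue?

Build best[k] bottom-up: best[k] = max over allowed piece i of (p[i] + best[k−i]).
best[1] = 3
best[2] = max(3+3, 8+0) = 8
best[3] = max(3+8, 8+3, 10+0) = 11
best[4] = max(3+11, 8+8, 10+3, 13+0) = 16
best[5] = max(3+16, 8+11, 10+8, 13+3, 24+0) = 24
best[6] = max(3+24, 8+16, 10+11, 13+8, 24+3, 13+0) = 27
best[7] = max(3+27, 8+24, 10+16, …, 13+3, 15+0) = 32
best[8] = max(3+32, 8+27, 10+24, …, 15+3, 39+0) = 39
best[9] = max(3+39, 8+32, 10+27, …, 39+3, 43+0) = 43
best[10] = max(3+43, 8+39, 10+32, …, 43+3, 25+0) = 48
One optimal cutting: 5 + 5 → €24 + €24 = €48.

48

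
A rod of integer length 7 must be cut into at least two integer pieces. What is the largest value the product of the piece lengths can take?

Define m[k] = max over 1≤i<k of i · max(k−i, m[k−i]); the inner max lets the remainder stay uncut if that's better.
m[2] = 1·max(1,0) = 1·1 = 1
m[3] = 1·max(2,1) = 1·2 = 2
m[4] = 2·max(2,1) = 2·2 = 4
m[5] = 2·max(3,2) = 2·3 = 6
m[6] = 3·max(3,2) = 3·3 = 9
m[7] = 2·max(5,6) = 2·6 = 12
One optimal split: 3 + 2 + 2; product 3·2·2 = 12.

12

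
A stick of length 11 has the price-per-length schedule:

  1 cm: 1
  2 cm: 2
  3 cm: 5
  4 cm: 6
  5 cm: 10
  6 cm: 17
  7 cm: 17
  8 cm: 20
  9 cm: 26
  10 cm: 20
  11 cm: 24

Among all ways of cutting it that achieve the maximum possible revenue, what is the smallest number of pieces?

2

Build r[k] bottom-up: r[k] = max over allowed piece i of (p[i] + r[k−i]).
r[1] = 1
r[2] = max(1+1, 2+0) = 2
r[3] = max(1+2, 2+1, 5+0) = 5
r[4] = max(1+5, 2+2, 5+1, 6+0) = 6
r[5] = max(1+6, 2+5, 5+2, 6+1, 10+0) = 10
r[6] = max(1+10, 2+6, 5+5, 6+2, 10+1, 17+0) = 17
r[7] = max(1+17, 2+10, 5+6, …, 17+1, 17+0) = 18
r[8] = max(1+18, 2+17, 5+10, …, 17+1, 20+0) = 20
r[9] = max(1+20, 2+18, 5+17, …, 20+1, 26+0) = 26
r[10] = max(1+26, 2+20, 5+18, …, 26+1, 20+0) = 27
r[11] = max(1+27, 2+26, 5+20, …, 20+1, 24+0) = 28
Maximum revenue is 28.
Now minimize piece count subject to staying optimal: for each k, pieces[k] = 1 + min over i with p[i]+r[k−i]=r[k] of pieces[k−i].
pieces[8] = 1
pieces[9] = 1
pieces[10] = 2
pieces[11] = 2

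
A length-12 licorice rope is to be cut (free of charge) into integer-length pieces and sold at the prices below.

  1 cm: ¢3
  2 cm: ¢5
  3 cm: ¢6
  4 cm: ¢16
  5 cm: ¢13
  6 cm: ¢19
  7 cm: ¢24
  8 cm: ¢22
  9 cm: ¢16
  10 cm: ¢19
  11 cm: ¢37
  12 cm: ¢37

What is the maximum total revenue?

48

Build r[k] bottom-up: r[k] = max over allowed piece i of (p[i] + r[k−i]).
r[1] = 3
r[2] = 6  (first piece 1, then r[1]=3)
r[3] = 9  (first piece 1, then r[2]=6)
r[4] = 16
r[5] = 19  (first piece 1, then r[4]=16)
r[6] = 22  (first piece 1, then r[5]=19)
r[7] = 25  (first piece 1, then r[6]=22)
r[8] = 32  (first piece 4, then r[4]=16)
r[9] = 35  (first piece 1, then r[8]=32)
r[10] = 38  (first piece 1, then r[9]=35)
r[11] = 41  (first piece 1, then r[10]=38)
r[12] = 48  (first piece 4, then r[8]=32)
One optimal cutting: 4 + 4 + 4 → ¢16 + ¢16 + ¢16 = ¢48.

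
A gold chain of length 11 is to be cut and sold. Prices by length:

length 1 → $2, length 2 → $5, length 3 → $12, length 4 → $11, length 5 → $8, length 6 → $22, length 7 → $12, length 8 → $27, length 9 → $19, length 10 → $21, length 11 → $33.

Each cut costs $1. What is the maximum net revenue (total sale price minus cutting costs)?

38

Let v[k] be the best obtainable value from length k. For each k, try every first piece i and keep the best of price[i] + v[k−i] minus the 1 cut fee when i<k.
v[1] = 2
v[2] = max(2+2-1, 5+0) = 5
v[3] = max(2+5-1, 5+2-1, 12+0) = 12
v[4] = max(2+12-1, 5+5-1, 12+2-1, 11+0) = 13
v[5] = max(2+13-1, 5+12-1, 12+5-1, 11+2-1, 8+0) = 16
v[6] = max(2+16-1, 5+13-1, 12+12-1, 11+5-1, 8+2-1, 22+0) = 23
v[7] = max(2+23-1, 5+16-1, 12+13-1, …, 22+2-1, 12+0) = 24
v[8] = max(2+24-1, 5+23-1, 12+16-1, …, 12+2-1, 27+0) = 27
v[9] = max(2+27-1, 5+24-1, 12+23-1, …, 27+2-1, 19+0) = 34
v[10] = max(2+34-1, 5+27-1, 12+24-1, …, 19+2-1, 21+0) = 35
v[11] = max(2+35-1, 5+34-1, 12+27-1, …, 21+2-1, 33+0) = 38
One optimal plan: pieces 3 + 3 + 3 + 2 (3 cuts) → $41 − $3 = $38.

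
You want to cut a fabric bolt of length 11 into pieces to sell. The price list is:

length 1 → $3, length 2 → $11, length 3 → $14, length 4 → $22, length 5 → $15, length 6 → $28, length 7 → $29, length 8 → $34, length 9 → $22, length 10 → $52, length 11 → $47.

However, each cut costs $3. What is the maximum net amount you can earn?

52

Let r[k] be the best obtainable value from length k. For each k, try every first piece i and keep the best of price[i] + r[k−i] minus the 3 cut fee when i<k.
r[1] = 3
r[2] = 11
r[3] = 14
r[4] = 22
r[5] = 22  (first piece 1, then r[4]=22)
r[6] = 30  (first piece 2, then r[4]=22)
r[7] = 33  (first piece 3, then r[4]=22)
r[8] = 41  (first piece 4, then r[4]=22)
r[9] = 41  (first piece 1, then r[8]=41)
r[10] = 52
r[11] = 52  (first piece 1, then r[10]=52)
One optimal plan: pieces 10 + 1 (1 cut) → $55 − $3 = $52.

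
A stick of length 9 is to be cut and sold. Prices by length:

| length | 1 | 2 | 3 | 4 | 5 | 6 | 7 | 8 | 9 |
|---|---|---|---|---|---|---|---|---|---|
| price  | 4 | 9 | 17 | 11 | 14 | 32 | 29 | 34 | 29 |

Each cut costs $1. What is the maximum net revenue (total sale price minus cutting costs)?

49

Build v[k] bottom-up: v[k] = max over allowed piece i of (p[i] + v[k−i]) − 1 per cut.
v[1] = 4
v[2] = max(4+4-1, 9+0) = 9
v[3] = max(4+9-1, 9+4-1, 17+0) = 17
v[4] = max(4+17-1, 9+9-1, 17+4-1, 11+0) = 20
v[5] = max(4+20-1, 9+17-1, 17+9-1, 11+4-1, 14+0) = 25
v[6] = max(4+25-1, 9+20-1, 17+17-1, 11+9-1, 14+4-1, 32+0) = 33
v[7] = max(4+33-1, 9+25-1, 17+20-1, …, 32+4-1, 29+0) = 36
v[8] = max(4+36-1, 9+33-1, 17+25-1, …, 29+4-1, 34+0) = 41
v[9] = max(4+41-1, 9+36-1, 17+33-1, …, 34+4-1, 29+0) = 49
One optimal plan: pieces 3 + 3 + 3 (2 cuts) → $51 − $2 = $49.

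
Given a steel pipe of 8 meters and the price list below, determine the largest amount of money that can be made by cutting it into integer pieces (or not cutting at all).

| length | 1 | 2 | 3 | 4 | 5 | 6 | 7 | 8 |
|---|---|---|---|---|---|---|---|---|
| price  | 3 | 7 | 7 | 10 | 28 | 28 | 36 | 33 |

Build best[k] bottom-up: best[k] = max over allowed piece i of (p[i] + best[k−i]).
best[1] = 3
best[2] = 7
best[3] = 10  (first piece 1, then best[2]=7)
best[4] = 14  (first piece 2, then best[2]=7)
best[5] = 28
best[6] = 31  (first piece 1, then best[5]=28)
best[7] = 36
best[8] = 39  (first piece 1, then best[7]=36)
One optimal cutting: 7 + 1 → $36 + $3 = $39.

39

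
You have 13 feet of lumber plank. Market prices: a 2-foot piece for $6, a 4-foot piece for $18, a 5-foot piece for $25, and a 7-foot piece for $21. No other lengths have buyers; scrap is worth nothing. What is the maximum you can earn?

Build r[k] bottom-up: r[k] = max over allowed piece i of (p[i] + r[k−i]).
r[1] = 0
r[2] = 6
r[3] = 6
r[4] = max(6+6, 18+0) = 18
r[5] = max(6+6, 18+0, 25+0) = 25
r[6] = max(6+18, 18+6, 25+0) = 25
r[7] = max(6+25, 18+6, 25+6, 21+0) = 31
r[8] = max(6+25, 18+18, 25+6, 21+0) = 36
r[9] = max(6+31, 18+25, 25+18, 21+6) = 43
r[10] = max(6+36, 18+25, 25+25, 21+6) = 50
r[11] = max(6+43, 18+31, 25+25, 21+18) = 50
r[12] = max(6+50, 18+36, 25+31, 21+25) = 56
r[13] = max(6+50, 18+43, 25+36, 21+25) = 61
One optimal cutting: 5 + 4 + 4 → $61.

61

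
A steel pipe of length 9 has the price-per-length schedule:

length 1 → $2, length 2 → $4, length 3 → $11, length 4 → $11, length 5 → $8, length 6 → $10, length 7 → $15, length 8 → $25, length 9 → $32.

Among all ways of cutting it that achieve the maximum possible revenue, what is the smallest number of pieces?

Build r[k] bottom-up: r[k] = max over allowed piece i of (p[i] + r[k−i]).
r[1] = 2
r[2] = max(2+2, 4+0) = 4
r[3] = max(2+4, 4+2, 11+0) = 11
r[4] = max(2+11, 4+4, 11+2, 11+0) = 13
r[5] = max(2+13, 4+11, 11+4, 11+2, 8+0) = 15
r[6] = max(2+15, 4+13, 11+11, 11+4, 8+2, 10+0) = 22
r[7] = max(2+22, 4+15, 11+13, …, 10+2, 15+0) = 24
r[8] = max(2+24, 4+22, 11+15, …, 15+2, 25+0) = 26
r[9] = max(2+26, 4+24, 11+22, …, 25+2, 32+0) = 33
Maximum revenue is $33.
Now minimize piece count subject to staying optimal: for each k, pieces[k] = 1 + min over i with p[i]+r[k−i]=r[k] of pieces[k−i].
pieces[6] = 2
pieces[7] = 3
pieces[8] = 3
pieces[9] = 3

3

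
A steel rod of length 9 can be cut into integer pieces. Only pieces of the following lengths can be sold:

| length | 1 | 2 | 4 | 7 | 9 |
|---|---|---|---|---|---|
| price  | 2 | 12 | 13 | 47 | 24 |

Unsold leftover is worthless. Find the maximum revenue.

Consider every possible first cut. r[k] is the best of p[i]+r[k−i] over all sellable i≤k.
r[1] = 2
r[2] = 12
r[3] = 14  (first piece 1, then r[2]=12)
r[4] = 24  (first piece 2, then r[2]=12)
r[5] = 26  (first piece 1, then r[4]=24)
r[6] = 36  (first piece 2, then r[4]=24)
r[7] = 47
r[8] = 49  (first piece 1, then r[7]=47)
r[9] = 59  (first piece 2, then r[7]=47)
One optimal cutting: 7 + 2 → $59.

59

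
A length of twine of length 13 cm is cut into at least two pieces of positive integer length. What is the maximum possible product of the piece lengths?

108

Define g[k] = max over 1≤i<k of i · max(k−i, g[k−i]); the inner max lets the remainder stay uncut if that's better.
g[2] = 1·max(1,0) = 1·1 = 1
g[3] = max(1·2, 2·1) = 2
g[4] = max(1·3, 2·2, 3·1) = 4
g[5] = max(1·4, 2·3, 3·2, 4·1) = 6
g[6] = max(1·6, 2·4, 3·3, 4·2, 5·1) = 9
g[7] = max(1·9, 2·6, 3·4, 4·3, 5·2, 6·1) = 12
g[8] = max(1·12, 2·9, 3·6, …, 6·2, 7·1) = 18
g[9] = max(1·18, 2·12, 3·9, …, 7·2, 8·1) = 27
g[10] = max(1·27, 2·18, 3·12, …, 8·2, 9·1) = 36
g[11] = max(1·36, 2·27, 3·18, …, 9·2, 10·1) = 54
g[12] = max(1·54, 2·36, 3·27, …, 10·2, 11·1) = 81
g[13] = max(1·81, 2·54, 3·36, …, 11·2, 12·1) = 108
One optimal split: 3 + 3 + 3 + 2 + 2; product 3·3·3·2·2 = 108.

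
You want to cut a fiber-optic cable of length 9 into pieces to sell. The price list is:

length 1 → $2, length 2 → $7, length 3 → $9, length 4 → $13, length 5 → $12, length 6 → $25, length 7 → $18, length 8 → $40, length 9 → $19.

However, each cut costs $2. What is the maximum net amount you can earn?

Build r[k] bottom-up: r[k] = max over allowed piece i of (p[i] + r[k−i]) − 2 per cut.
r[1] = 2
r[2] = max(2+2-2, 7+0) = 7
r[3] = max(2+7-2, 7+2-2, 9+0) = 9
r[4] = max(2+9-2, 7+7-2, 9+2-2, 13+0) = 13
r[5] = max(2+13-2, 7+9-2, 9+7-2, 13+2-2, 12+0) = 14
r[6] = max(2+14-2, 7+13-2, 9+9-2, 13+7-2, 12+2-2, 25+0) = 25
r[7] = max(2+25-2, 7+14-2, 9+13-2, …, 25+2-2, 18+0) = 25
r[8] = max(2+25-2, 7+25-2, 9+14-2, …, 18+2-2, 40+0) = 40
r[9] = max(2+40-2, 7+25-2, 9+25-2, …, 40+2-2, 19+0) = 40
One optimal plan: pieces 8 + 1 (1 cut) → $42 − $2 = $40.

40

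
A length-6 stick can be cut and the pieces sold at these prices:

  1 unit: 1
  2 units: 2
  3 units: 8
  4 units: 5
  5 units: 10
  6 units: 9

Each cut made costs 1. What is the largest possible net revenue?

15

Let v[k] be the best obtainable value from length k. For each k, try every first piece i and keep the best of price[i] + v[k−i] minus the 1 cut fee when i<k.
v[1] = 1
v[2] = 2
v[3] = 8
v[4] = 8  (first piece 1, then v[3]=8)
v[5] = 10
v[6] = 15  (first piece 3, then v[3]=8)
One optimal plan: pieces 3 + 3 (1 cut) → 16 − 1 = 15.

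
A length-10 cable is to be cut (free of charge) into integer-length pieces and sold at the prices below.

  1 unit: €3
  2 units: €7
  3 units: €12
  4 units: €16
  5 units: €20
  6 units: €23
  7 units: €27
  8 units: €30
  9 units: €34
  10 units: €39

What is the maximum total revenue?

Consider every possible first cut. R[k] is the best of p[i]+R[k−i] over all sellable i≤k.
R[1] = 3
R[2] = 7
R[3] = 12
R[4] = 16
R[5] = 20
R[6] = 24  (first piece 3, then R[3]=12)
R[7] = 28  (first piece 3, then R[4]=16)
R[8] = 32  (first piece 3, then R[5]=20)
R[9] = 36  (first piece 3, then R[6]=24)
R[10] = 40  (first piece 3, then R[7]=28)
One optimal cutting: 4 + 3 + 3 → €16 + €12 + €12 = €40.

40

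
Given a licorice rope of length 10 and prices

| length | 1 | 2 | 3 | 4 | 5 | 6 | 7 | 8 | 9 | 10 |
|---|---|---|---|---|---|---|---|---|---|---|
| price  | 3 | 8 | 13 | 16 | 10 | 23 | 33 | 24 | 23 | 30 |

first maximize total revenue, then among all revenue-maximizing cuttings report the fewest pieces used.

2

Let r[k] be the best obtainable value from length k. For each k, try every first piece i and keep the best of price[i] + r[k−i].
r[1] = 3
r[2] = 8
r[3] = 13
r[4] = 16  (first piece 1, then r[3]=13)
r[5] = 21  (first piece 2, then r[3]=13)
r[6] = 26  (first piece 3, then r[3]=13)
r[7] = 33
r[8] = 36  (first piece 1, then r[7]=33)
r[9] = 41  (first piece 2, then r[7]=33)
r[10] = 46  (first piece 3, then r[7]=33)
Maximum revenue is ¢46.
Now minimize piece count subject to staying optimal: for each k, pieces[k] = 1 + min over i with p[i]+r[k−i]=r[k] of pieces[k−i].
pieces[7] = 1
pieces[8] = 2
pieces[9] = 2
pieces[10] = 2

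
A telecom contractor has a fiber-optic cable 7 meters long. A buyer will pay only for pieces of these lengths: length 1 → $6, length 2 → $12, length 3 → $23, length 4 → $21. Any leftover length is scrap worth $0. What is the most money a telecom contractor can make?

Consider every possible first cut. r[k] is the best of p[i]+r[k−i] over all sellable i≤k.
r[1] = 6
r[2] = max(6+6, 12+0) = 12
r[3] = max(6+12, 12+6, 23+0) = 23
r[4] = max(6+23, 12+12, 23+6, 21+0) = 29
r[5] = max(6+29, 12+23, 23+12, 21+6) = 35
r[6] = max(6+35, 12+29, 23+23, 21+12) = 46
r[7] = max(6+46, 12+35, 23+29, 21+23) = 52
One optimal cutting: 3 + 3 + 1 → $52.

52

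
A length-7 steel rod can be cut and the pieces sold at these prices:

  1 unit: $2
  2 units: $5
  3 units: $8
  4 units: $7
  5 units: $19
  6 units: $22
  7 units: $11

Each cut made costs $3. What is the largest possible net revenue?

21

Let net[k] be the best obtainable value from length k. For each k, try every first piece i and keep the best of price[i] + net[k−i] minus the 3 cut fee when i<k.
net[1] = 2
net[2] = 5
net[3] = 8
net[4] = 7  (first piece 1, then net[3]=8)
net[5] = 19
net[6] = 22
net[7] = 21  (first piece 1, then net[6]=22)
One optimal plan: pieces 6 + 1 (1 cut) → $24 − $3 = $21.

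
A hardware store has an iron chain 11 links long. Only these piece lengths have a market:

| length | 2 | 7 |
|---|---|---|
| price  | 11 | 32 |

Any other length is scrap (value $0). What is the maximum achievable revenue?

Let f[k] be the best obtainable value from length k. For each k, try every first piece i and keep the best of price[i] + f[k−i].
f[1] = 0
f[2] = 11
f[3] = 11
f[4] = 22  (first piece 2, then f[2]=11)
f[5] = 22
f[6] = 33  (first piece 2, then f[4]=22)
f[7] = 33
f[8] = 44  (first piece 2, then f[6]=33)
f[9] = 44
f[10] = 55  (first piece 2, then f[8]=44)
f[11] = 55
One optimal cutting: pieces 2 + 2 + 2 + 2 + 2 with 1 link of scrap → $55.

55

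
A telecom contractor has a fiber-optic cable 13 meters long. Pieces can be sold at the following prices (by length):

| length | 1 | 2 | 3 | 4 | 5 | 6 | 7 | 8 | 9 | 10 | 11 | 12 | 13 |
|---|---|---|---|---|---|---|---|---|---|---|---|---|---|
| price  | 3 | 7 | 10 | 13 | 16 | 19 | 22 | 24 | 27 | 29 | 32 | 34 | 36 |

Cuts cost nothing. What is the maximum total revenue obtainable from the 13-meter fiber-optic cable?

45

Build best[k] bottom-up: best[k] = max over allowed piece i of (p[i] + best[k−i]).
best[1] = 3
best[2] = 7
best[3] = 10  (first piece 1, then best[2]=7)
best[4] = 14  (first piece 2, then best[2]=7)
best[5] = 17  (first piece 1, then best[4]=14)
best[6] = 21  (first piece 2, then best[4]=14)
best[7] = 24  (first piece 1, then best[6]=21)
best[8] = 28  (first piece 2, then best[6]=21)
best[9] = 31  (first piece 1, then best[8]=28)
best[10] = 35  (first piece 2, then best[8]=28)
best[11] = 38  (first piece 1, then best[10]=35)
best[12] = 42  (first piece 2, then best[10]=35)
best[13] = 45  (first piece 1, then best[12]=42)
One optimal cutting: 2 + 2 + 2 + 2 + 2 + 2 + 1 → $7 + $7 + $7 + $7 + $7 + $7 + $3 = $45.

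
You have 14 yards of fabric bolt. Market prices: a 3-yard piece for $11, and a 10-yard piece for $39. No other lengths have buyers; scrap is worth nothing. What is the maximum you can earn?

Build f[k] bottom-up: f[k] = max over allowed piece i of (p[i] + f[k−i]).
f[1] = 0
f[2] = 0
f[3] = 11
f[4] = 11
f[5] = 11
f[6] = 22  (first piece 3, then f[3]=11)
f[7] = 22
f[8] = 22
f[9] = 33  (first piece 3, then f[6]=22)
f[10] = 39
f[11] = 39
f[12] = 44  (first piece 3, then f[9]=33)
f[13] = 50  (first piece 3, then f[10]=39)
f[14] = 50
One optimal cutting: pieces 10 + 3 with 1 yard of scrap → $50.

50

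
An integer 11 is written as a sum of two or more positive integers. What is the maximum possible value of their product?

54

Define g[k] = max over 1≤i<k of i · max(k−i, g[k−i]); the inner max lets the remainder stay uncut if that's better.
g[2] = 1·max(1,0) = 1·1 = 1
g[3] = 1·max(2,1) = 1·2 = 2
g[4] = 2·max(2,1) = 2·2 = 4
g[5] = 2·max(3,2) = 2·3 = 6
g[6] = 3·max(3,2) = 3·3 = 9
g[7] = 2·max(5,6) = 2·6 = 12
g[8] = 2·max(6,9) = 2·9 = 18
g[9] = 3·max(6,9) = 3·9 = 27
g[10] = 2·max(8,18) = 2·18 = 36
g[11] = 2·max(9,27) = 2·27 = 54
One optimal split: 3 + 3 + 3 + 2; product 3·3·3·2 = 54.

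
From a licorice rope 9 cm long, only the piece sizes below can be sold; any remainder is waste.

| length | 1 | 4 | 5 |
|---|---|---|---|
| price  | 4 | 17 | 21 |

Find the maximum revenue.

Let r[k] be the best obtainable value from length k. For each k, try every first piece i and keep the best of price[i] + r[k−i].
r[1] = 4
r[2] = 8  (first piece 1, then r[1]=4)
r[3] = 12  (first piece 1, then r[2]=8)
r[4] = max(4+12, 17+0) = 17
r[5] = max(4+17, 17+4, 21+0) = 21
r[6] = max(4+21, 17+8, 21+4) = 25
r[7] = max(4+25, 17+12, 21+8) = 29
r[8] = max(4+29, 17+17, 21+12) = 34
r[9] = max(4+34, 17+21, 21+17) = 38
One optimal cutting: 4 + 4 + 1 → ¢38.

38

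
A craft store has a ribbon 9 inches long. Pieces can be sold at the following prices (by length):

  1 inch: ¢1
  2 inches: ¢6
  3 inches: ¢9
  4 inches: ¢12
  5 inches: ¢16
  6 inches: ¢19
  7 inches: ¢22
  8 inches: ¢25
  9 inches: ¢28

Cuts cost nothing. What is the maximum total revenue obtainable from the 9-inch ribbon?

Consider every possible first cut. best[k] is the best of p[i]+best[k−i] over all sellable i≤k.
best[1] = 1
best[2] = max(1+1, 6+0) = 6
best[3] = max(1+6, 6+1, 9+0) = 9
best[4] = max(1+9, 6+6, 9+1, 12+0) = 12
best[5] = max(1+12, 6+9, 9+6, 12+1, 16+0) = 16
best[6] = max(1+16, 6+12, 9+9, 12+6, 16+1, 19+0) = 19
best[7] = max(1+19, 6+16, 9+12, …, 19+1, 22+0) = 22
best[8] = max(1+22, 6+19, 9+16, …, 22+1, 25+0) = 25
best[9] = max(1+25, 6+22, 9+19, …, 25+1, 28+0) = 28
One optimal cutting: 5 + 2 + 2 → ¢16 + ¢6 + ¢6 = ¢28.

28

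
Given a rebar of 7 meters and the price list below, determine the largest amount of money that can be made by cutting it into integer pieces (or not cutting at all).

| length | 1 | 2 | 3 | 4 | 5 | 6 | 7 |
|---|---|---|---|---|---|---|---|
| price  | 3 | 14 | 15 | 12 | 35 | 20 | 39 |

49

Build r[k] bottom-up: r[k] = max over allowed piece i of (p[i] + r[k−i]).
r[1] = 3
r[2] = max(3+3, 14+0) = 14
r[3] = max(3+14, 14+3, 15+0) = 17
r[4] = max(3+17, 14+14, 15+3, 12+0) = 28
r[5] = max(3+28, 14+17, 15+14, 12+3, 35+0) = 35
r[6] = max(3+35, 14+28, 15+17, 12+14, 35+3, 20+0) = 42
r[7] = max(3+42, 14+35, 15+28, …, 20+3, 39+0) = 49
One optimal cutting: 5 + 2 → ₹35 + ₹14 = ₹49.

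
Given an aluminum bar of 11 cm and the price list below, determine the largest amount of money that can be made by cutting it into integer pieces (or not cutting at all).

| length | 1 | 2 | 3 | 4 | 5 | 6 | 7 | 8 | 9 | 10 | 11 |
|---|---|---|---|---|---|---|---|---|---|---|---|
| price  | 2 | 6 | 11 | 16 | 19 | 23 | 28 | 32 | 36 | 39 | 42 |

44

Consider every possible first cut. R[k] is the best of p[i]+R[k−i] over all sellable i≤k.
R[1] = 2
R[2] = 6
R[3] = 11
R[4] = 16
R[5] = 19
R[6] = 23
R[7] = 28
R[8] = 32  (first piece 4, then R[4]=16)
R[9] = 36
R[10] = 39  (first piece 3, then R[7]=28)
R[11] = 44  (first piece 4, then R[7]=28)
One optimal cutting: 7 + 4 → $28 + $16 = $44.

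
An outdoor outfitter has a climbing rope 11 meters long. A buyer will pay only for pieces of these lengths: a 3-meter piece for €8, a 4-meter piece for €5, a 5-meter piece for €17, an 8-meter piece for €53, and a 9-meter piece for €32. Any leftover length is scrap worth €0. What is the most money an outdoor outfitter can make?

Build best[k] bottom-up: best[k] = max over allowed piece i of (p[i] + best[k−i]).
best[1] = 0
best[2] = 0
best[3] = 8
best[4] = 8
best[5] = 17
best[6] = 17
best[7] = 17
best[8] = 53
best[9] = 53
best[10] = 53
best[11] = 61  (first piece 3, then best[8]=53)
One optimal cutting: 8 + 3 → €61.

61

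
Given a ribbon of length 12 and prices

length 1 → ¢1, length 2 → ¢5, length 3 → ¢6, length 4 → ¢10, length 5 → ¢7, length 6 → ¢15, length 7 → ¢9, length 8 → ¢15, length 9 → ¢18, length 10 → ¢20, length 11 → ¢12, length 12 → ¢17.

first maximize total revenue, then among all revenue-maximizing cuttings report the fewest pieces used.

Let r[k] be the best obtainable value from length k. For each k, try every first piece i and keep the best of price[i] + r[k−i].
r[1] = 1
r[2] = max(1+1, 5+0) = 5
r[3] = max(1+5, 5+1, 6+0) = 6
r[4] = max(1+6, 5+5, 6+1, 10+0) = 10
r[5] = max(1+10, 5+6, 6+5, 10+1, 7+0) = 11
r[6] = max(1+11, 5+10, 6+6, 10+5, 7+1, 15+0) = 15
r[7] = max(1+15, 5+11, 6+10, …, 15+1, 9+0) = 16
r[8] = max(1+16, 5+15, 6+11, …, 9+1, 15+0) = 20
r[9] = max(1+20, 5+16, 6+15, …, 15+1, 18+0) = 21
r[10] = max(1+21, 5+20, 6+16, …, 18+1, 20+0) = 25
r[11] = max(1+25, 5+21, 6+20, …, 20+1, 12+0) = 26
r[12] = max(1+26, 5+25, 6+21, …, 12+1, 17+0) = 30
Maximum revenue is ¢30.
Now minimize piece count subject to staying optimal: for each k, pieces[k] = 1 + min over i with p[i]+r[k−i]=r[k] of pieces[k−i].
pieces[9] = 2
pieces[10] = 2
pieces[11] = 3
pieces[12] = 2

2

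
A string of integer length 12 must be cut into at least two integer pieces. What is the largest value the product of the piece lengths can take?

Let g[k] be the best product for length k (with at least one cut). For each first piece i, the rest contributes max(k−i, g[k−i]).
Small cases: g[2]=1, g[3]=2, g[4]=4.
g[5] = 2×max(3,2) = 2×3 = 6
g[6] = 3×max(3,2) = 3×3 = 9
g[7] = 2×max(5,6) = 2×6 = 12
g[8] = 2×max(6,9) = 2×9 = 18
g[9] = 3×max(6,9) = 3×9 = 27
g[10] = 2×max(8,18) = 2×18 = 36
g[11] = 2×max(9,27) = 2×27 = 54
g[12] = 3×max(9,27) = 3×27 = 81
One optimal split: 3 + 3 + 3 + 3; product 3×3×3×3 = 81.

81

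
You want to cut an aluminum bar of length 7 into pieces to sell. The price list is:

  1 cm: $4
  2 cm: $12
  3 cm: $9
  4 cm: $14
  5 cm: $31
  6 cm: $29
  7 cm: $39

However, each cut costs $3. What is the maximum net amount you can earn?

Let r[k] be the best obtainable value from length k. For each k, try every first piece i and keep the best of price[i] + r[k−i] minus the 3 cut fee when i<k.
r[1] = 4
r[2] = 12
r[3] = 13  (first piece 1, then r[2]=12)
r[4] = 21  (first piece 2, then r[2]=12)
r[5] = 31
r[6] = 32  (first piece 1, then r[5]=31)
r[7] = 40  (first piece 2, then r[5]=31)
One optimal plan: pieces 5 + 2 (1 cut) → $43 − $3 = $40.

40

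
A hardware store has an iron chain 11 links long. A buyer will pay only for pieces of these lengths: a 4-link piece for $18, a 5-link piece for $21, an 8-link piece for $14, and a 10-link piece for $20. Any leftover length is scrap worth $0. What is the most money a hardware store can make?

Let best[k] be the best obtainable value from length k. For each k, try every first piece i and keep the best of price[i] + best[k−i].
best[1] = 0
best[2] = 0
best[3] = 0
best[4] = 18
best[5] = max(18+0, 21+0) = 21
best[6] = max(18+0, 21+0) = 21
best[7] = max(18+0, 21+0) = 21
best[8] = max(18+18, 21+0, 14+0) = 36
best[9] = max(18+21, 21+18, 14+0) = 39
best[10] = max(18+21, 21+21, 14+0, 20+0) = 42
best[11] = max(18+21, 21+21, 14+0, 20+0) = 42
One optimal cutting: pieces 5 + 5 with 1 link of scrap → $42.

42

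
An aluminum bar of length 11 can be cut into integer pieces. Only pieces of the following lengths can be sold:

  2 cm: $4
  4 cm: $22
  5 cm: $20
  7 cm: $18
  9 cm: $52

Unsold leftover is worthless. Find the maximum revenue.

56

Let r[k] be the best obtainable value from length k. For each k, try every first piece i and keep the best of price[i] + r[k−i].
r[1] = 0
r[2] = 4
r[3] = 4
r[4] = 22
r[5] = 22
r[6] = 26  (first piece 2, then r[4]=22)
r[7] = 26
r[8] = 44  (first piece 4, then r[4]=22)
r[9] = 52
r[10] = 52
r[11] = 56  (first piece 2, then r[9]=52)
One optimal cutting: 9 + 2 → $56.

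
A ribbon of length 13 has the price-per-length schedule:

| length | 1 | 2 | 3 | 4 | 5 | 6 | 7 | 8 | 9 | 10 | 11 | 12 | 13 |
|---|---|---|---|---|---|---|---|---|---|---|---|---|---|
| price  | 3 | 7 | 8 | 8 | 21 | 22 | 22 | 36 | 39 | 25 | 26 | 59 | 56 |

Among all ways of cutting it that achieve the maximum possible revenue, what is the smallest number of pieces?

Build r[k] bottom-up: r[k] = max over allowed piece i of (p[i] + r[k−i]).
r[1] = 3
r[2] = 7
r[3] = 10  (first piece 1, then r[2]=7)
r[4] = 14  (first piece 2, then r[2]=7)
r[5] = 21
r[6] = 24  (first piece 1, then r[5]=21)
r[7] = 28  (first piece 2, then r[5]=21)
r[8] = 36
r[9] = 39  (first piece 1, then r[8]=36)
r[10] = 43  (first piece 2, then r[8]=36)
r[11] = 46  (first piece 1, then r[10]=43)
r[12] = 59
r[13] = 62  (first piece 1, then r[12]=59)
Maximum revenue is ¢62.
Now minimize piece count subject to staying optimal: for each k, pieces[k] = 1 + min over i with p[i]+r[k−i]=r[k] of pieces[k−i].
pieces[10] = 2
pieces[11] = 2
pieces[12] = 1
pieces[13] = 2

2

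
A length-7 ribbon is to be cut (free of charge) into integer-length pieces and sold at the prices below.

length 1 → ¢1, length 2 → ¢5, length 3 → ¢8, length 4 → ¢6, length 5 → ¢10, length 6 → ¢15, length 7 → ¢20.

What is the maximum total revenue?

Consider every possible first cut. r[k] is the best of p[i]+r[k−i] over all sellable i≤k.
r[1] = 1
r[2] = max(1+1, 5+0) = 5
r[3] = max(1+5, 5+1, 8+0) = 8
r[4] = max(1+8, 5+5, 8+1, 6+0) = 10
r[5] = max(1+10, 5+8, 8+5, 6+1, 10+0) = 13
r[6] = max(1+13, 5+10, 8+8, 6+5, 10+1, 15+0) = 16
r[7] = max(1+16, 5+13, 8+10, …, 15+1, 20+0) = 20
Best is to sell the whole 7-inch piece uncut for ¢20.

20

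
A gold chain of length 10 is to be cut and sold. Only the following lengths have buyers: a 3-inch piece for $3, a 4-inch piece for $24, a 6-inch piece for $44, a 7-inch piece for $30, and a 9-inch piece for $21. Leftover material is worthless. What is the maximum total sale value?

68

Consider every possible first cut. best[k] is the best of p[i]+best[k−i] over all sellable i≤k.
best[1] = 0
best[2] = 0
best[3] = 3
best[4] = max(3+0, 24+0) = 24
best[5] = max(3+0, 24+0) = 24
best[6] = max(3+3, 24+0, 44+0) = 44
best[7] = max(3+24, 24+3, 44+0, 30+0) = 44
best[8] = max(3+24, 24+24, 44+0, 30+0) = 48
best[9] = max(3+44, 24+24, 44+3, 30+0, 21+0) = 48
best[10] = max(3+44, 24+44, 44+24, 30+3, 21+0) = 68
One optimal cutting: 6 + 4 → $68.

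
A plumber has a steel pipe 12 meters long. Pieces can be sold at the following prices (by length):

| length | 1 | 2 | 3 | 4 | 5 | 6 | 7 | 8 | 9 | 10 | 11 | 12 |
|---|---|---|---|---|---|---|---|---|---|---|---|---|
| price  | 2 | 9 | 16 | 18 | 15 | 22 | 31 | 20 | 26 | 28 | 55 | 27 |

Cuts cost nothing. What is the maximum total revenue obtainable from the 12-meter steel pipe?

64

Consider every possible first cut. R[k] is the best of p[i]+R[k−i] over all sellable i≤k.
R[1] = 2
R[2] = max(2+2, 9+0) = 9
R[3] = max(2+9, 9+2, 16+0) = 16
R[4] = max(2+16, 9+9, 16+2, 18+0) = 18
R[5] = max(2+18, 9+16, 16+9, 18+2, 15+0) = 25
R[6] = max(2+25, 9+18, 16+16, 18+9, 15+2, 22+0) = 32
R[7] = max(2+32, 9+25, 16+18, …, 22+2, 31+0) = 34
R[8] = max(2+34, 9+32, 16+25, …, 31+2, 20+0) = 41
R[9] = max(2+41, 9+34, 16+32, …, 20+2, 26+0) = 48
R[10] = max(2+48, 9+41, 16+34, …, 26+2, 28+0) = 50
R[11] = max(2+50, 9+48, 16+41, …, 28+2, 55+0) = 57
R[12] = max(2+57, 9+50, 16+48, …, 55+2, 27+0) = 64
One optimal cutting: 3 + 3 + 3 + 3 → $16 + $16 + $16 + $16 = $64.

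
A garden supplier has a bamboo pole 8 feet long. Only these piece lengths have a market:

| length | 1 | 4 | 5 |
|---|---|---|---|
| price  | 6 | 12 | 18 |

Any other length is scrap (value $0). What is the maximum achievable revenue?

48

Let f[k] be the best obtainable value from length k. For each k, try every first piece i and keep the best of price[i] + f[k−i].
f[1] = 6
f[2] = 12  (first piece 1, then f[1]=6)
f[3] = 18  (first piece 1, then f[2]=12)
f[4] = max(6+18, 12+0) = 24
f[5] = max(6+24, 12+6, 18+0) = 30
f[6] = max(6+30, 12+12, 18+6) = 36
f[7] = max(6+36, 12+18, 18+12) = 42
f[8] = max(6+42, 12+24, 18+18) = 48
One optimal cutting: 1 + 1 + 1 + 1 + 1 + 1 + 1 + 1 → $48.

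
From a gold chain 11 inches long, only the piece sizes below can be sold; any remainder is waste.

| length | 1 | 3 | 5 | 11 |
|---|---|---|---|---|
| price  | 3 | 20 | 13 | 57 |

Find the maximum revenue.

Consider every possible first cut. best[k] is the best of p[i]+best[k−i] over all sellable i≤k.
best[1] = 3
best[2] = 6  (first piece 1, then best[1]=3)
best[3] = 20
best[4] = 23  (first piece 1, then best[3]=20)
best[5] = 26  (first piece 1, then best[4]=23)
best[6] = 40  (first piece 3, then best[3]=20)
best[7] = 43  (first piece 1, then best[6]=40)
best[8] = 46  (first piece 1, then best[7]=43)
best[9] = 60  (first piece 3, then best[6]=40)
best[10] = 63  (first piece 1, then best[9]=60)
best[11] = 66  (first piece 1, then best[10]=63)
One optimal cutting: 3 + 3 + 3 + 1 + 1 → $66.

66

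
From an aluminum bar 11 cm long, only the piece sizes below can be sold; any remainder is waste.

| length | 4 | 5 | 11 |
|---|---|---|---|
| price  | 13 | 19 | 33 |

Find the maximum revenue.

Let f[k] be the best obtainable value from length k. For each k, try every first piece i and keep the best of price[i] + f[k−i].
f[1] = 0
f[2] = 0
f[3] = 0
f[4] = 13
f[5] = max(13+0, 19+0) = 19
f[6] = max(13+0, 19+0) = 19
f[7] = max(13+0, 19+0) = 19
f[8] = max(13+13, 19+0) = 26
f[9] = max(13+19, 19+13) = 32
f[10] = max(13+19, 19+19) = 38
f[11] = max(13+19, 19+19, 33+0) = 38
One optimal cutting: pieces 5 + 5 with 1 cm of scrap → $38.

38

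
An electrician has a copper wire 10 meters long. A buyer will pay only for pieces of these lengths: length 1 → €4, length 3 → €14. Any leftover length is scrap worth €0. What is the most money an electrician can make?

46

Let best[k] be the best obtainable value from length k. For each k, try every first piece i and keep the best of price[i] + best[k−i].
best[1] = 4
best[2] = 8  (first piece 1, then best[1]=4)
best[3] = 14
best[4] = 18  (first piece 1, then best[3]=14)
best[5] = 22  (first piece 1, then best[4]=18)
best[6] = 28  (first piece 3, then best[3]=14)
best[7] = 32  (first piece 1, then best[6]=28)
best[8] = 36  (first piece 1, then best[7]=32)
best[9] = 42  (first piece 3, then best[6]=28)
best[10] = 46  (first piece 1, then best[9]=42)
One optimal cutting: 3 + 3 + 3 + 1 → €46.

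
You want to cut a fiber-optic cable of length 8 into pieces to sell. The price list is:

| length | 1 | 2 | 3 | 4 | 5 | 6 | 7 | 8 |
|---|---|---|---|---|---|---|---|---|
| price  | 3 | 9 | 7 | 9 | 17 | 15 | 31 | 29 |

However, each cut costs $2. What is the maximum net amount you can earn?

Consider every possible first cut. r[k] is the best of p[i]+r[k−i] over all sellable i≤k, charging 2 whenever i<k.
r[1] = 3
r[2] = max(3+3-2, 9+0) = 9
r[3] = max(3+9-2, 9+3-2, 7+0) = 10
r[4] = max(3+10-2, 9+9-2, 7+3-2, 9+0) = 16
r[5] = max(3+16-2, 9+10-2, 7+9-2, 9+3-2, 17+0) = 17
r[6] = max(3+17-2, 9+16-2, 7+10-2, 9+9-2, 17+3-2, 15+0) = 23
r[7] = max(3+23-2, 9+17-2, 7+16-2, …, 15+3-2, 31+0) = 31
r[8] = max(3+31-2, 9+23-2, 7+17-2, …, 31+3-2, 29+0) = 32
One optimal plan: pieces 7 + 1 (1 cut) → $34 − $2 = $32.

32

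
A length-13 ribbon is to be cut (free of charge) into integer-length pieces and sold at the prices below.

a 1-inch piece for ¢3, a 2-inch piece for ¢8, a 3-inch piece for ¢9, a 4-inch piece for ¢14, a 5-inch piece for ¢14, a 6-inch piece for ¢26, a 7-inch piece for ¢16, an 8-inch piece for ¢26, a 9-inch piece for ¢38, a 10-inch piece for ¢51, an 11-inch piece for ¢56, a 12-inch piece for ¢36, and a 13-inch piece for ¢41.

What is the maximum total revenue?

Build v[k] bottom-up: v[k] = max over allowed piece i of (p[i] + v[k−i]).
v[1] = 3
v[2] = 8
v[3] = 11  (first piece 1, then v[2]=8)
v[4] = 16  (first piece 2, then v[2]=8)
v[5] = 19  (first piece 1, then v[4]=16)
v[6] = 26
v[7] = 29  (first piece 1, then v[6]=26)
v[8] = 34  (first piece 2, then v[6]=26)
v[9] = 38
v[10] = 51
v[11] = 56
v[12] = 59  (first piece 1, then v[11]=56)
v[13] = 64  (first piece 2, then v[11]=56)
One optimal cutting: 11 + 2 → ¢56 + ¢8 = ¢64.

64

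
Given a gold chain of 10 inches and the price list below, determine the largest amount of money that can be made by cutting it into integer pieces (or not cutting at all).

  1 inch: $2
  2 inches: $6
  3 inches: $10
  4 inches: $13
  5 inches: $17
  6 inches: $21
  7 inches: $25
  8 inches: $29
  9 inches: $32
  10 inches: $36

36

Build r[k] bottom-up: r[k] = max over allowed piece i of (p[i] + r[k−i]).
r[1] = 2
r[2] = max(2+2, 6+0) = 6
r[3] = max(2+6, 6+2, 10+0) = 10
r[4] = max(2+10, 6+6, 10+2, 13+0) = 13
r[5] = max(2+13, 6+10, 10+6, 13+2, 17+0) = 17
r[6] = max(2+17, 6+13, 10+10, 13+6, 17+2, 21+0) = 21
r[7] = max(2+21, 6+17, 10+13, …, 21+2, 25+0) = 25
r[8] = max(2+25, 6+21, 10+17, …, 25+2, 29+0) = 29
r[9] = max(2+29, 6+25, 10+21, …, 29+2, 32+0) = 32
r[10] = max(2+32, 6+29, 10+25, …, 32+2, 36+0) = 36
Best is to sell the whole 10-inch piece uncut for $36.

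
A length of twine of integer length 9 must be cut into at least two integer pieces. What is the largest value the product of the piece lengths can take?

Fill P[k] for k=2..9: at each k try every first piece i and multiply by the better of (k−i) uncut or P[k−i].
P[2] = 1·max(1,0) = 1·1 = 1
P[3] = 1·max(2,1) = 1·2 = 2
P[4] = 2·max(2,1) = 2·2 = 4
P[5] = 2·max(3,2) = 2·3 = 6
P[6] = 3·max(3,2) = 3·3 = 9
P[7] = 2·max(5,6) = 2·6 = 12
P[8] = 2·max(6,9) = 2·9 = 18
P[9] = 3·max(6,9) = 3·9 = 27
One optimal split: 3 + 3 + 3; product 3·3·3 = 27.

27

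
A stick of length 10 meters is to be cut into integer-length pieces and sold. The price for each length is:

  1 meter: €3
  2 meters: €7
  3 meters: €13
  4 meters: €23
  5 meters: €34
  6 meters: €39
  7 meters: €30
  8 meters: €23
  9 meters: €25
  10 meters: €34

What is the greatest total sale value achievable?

68

Consider every possible first cut. r[k] is the best of p[i]+r[k−i] over all sellable i≤k.
r[1] = 3
r[2] = max(3+3, 7+0) = 7
r[3] = max(3+7, 7+3, 13+0) = 13
r[4] = max(3+13, 7+7, 13+3, 23+0) = 23
r[5] = max(3+23, 7+13, 13+7, 23+3, 34+0) = 34
r[6] = max(3+34, 7+23, 13+13, 23+7, 34+3, 39+0) = 39
r[7] = max(3+39, 7+34, 13+23, …, 39+3, 30+0) = 42
r[8] = max(3+42, 7+39, 13+34, …, 30+3, 23+0) = 47
r[9] = max(3+47, 7+42, 13+39, …, 23+3, 25+0) = 57
r[10] = max(3+57, 7+47, 13+42, …, 25+3, 34+0) = 68
One optimal cutting: 5 + 5 → €34 + €34 = €68.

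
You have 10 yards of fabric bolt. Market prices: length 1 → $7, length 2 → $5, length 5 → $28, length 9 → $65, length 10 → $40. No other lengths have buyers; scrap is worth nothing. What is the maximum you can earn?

Build best[k] bottom-up: best[k] = max over allowed piece i of (p[i] + best[k−i]).
best[1] = 7
best[2] = 14  (first piece 1, then best[1]=7)
best[3] = 21  (first piece 1, then best[2]=14)
best[4] = 28  (first piece 1, then best[3]=21)
best[5] = 35  (first piece 1, then best[4]=28)
best[6] = 42  (first piece 1, then best[5]=35)
best[7] = 49  (first piece 1, then best[6]=42)
best[8] = 56  (first piece 1, then best[7]=49)
best[9] = 65
best[10] = 72  (first piece 1, then best[9]=65)
One optimal cutting: 9 + 1 → $72.

72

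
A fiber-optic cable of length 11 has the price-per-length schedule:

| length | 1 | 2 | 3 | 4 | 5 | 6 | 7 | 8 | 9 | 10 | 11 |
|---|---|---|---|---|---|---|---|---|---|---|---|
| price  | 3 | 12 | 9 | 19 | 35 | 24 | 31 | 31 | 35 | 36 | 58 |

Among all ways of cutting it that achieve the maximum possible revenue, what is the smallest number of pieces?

Build r[k] bottom-up: r[k] = max over allowed piece i of (p[i] + r[k−i]).
r[1] = 3
r[2] = 12
r[3] = 15  (first piece 1, then r[2]=12)
r[4] = 24  (first piece 2, then r[2]=12)
r[5] = 35
r[6] = 38  (first piece 1, then r[5]=35)
r[7] = 47  (first piece 2, then r[5]=35)
r[8] = 50  (first piece 1, then r[7]=47)
r[9] = 59  (first piece 2, then r[7]=47)
r[10] = 70  (first piece 5, then r[5]=35)
r[11] = 73  (first piece 1, then r[10]=70)
Maximum revenue is $73.
Now minimize piece count subject to staying optimal: for each k, pieces[k] = 1 + min over i with p[i]+r[k−i]=r[k] of pieces[k−i].
pieces[8] = 3
pieces[9] = 3
pieces[10] = 2
pieces[11] = 3

3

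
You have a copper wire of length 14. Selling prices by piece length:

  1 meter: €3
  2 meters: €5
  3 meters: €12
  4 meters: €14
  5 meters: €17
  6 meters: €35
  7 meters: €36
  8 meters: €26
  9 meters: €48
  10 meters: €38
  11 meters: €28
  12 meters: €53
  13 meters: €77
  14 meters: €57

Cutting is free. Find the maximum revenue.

80

Build r[k] bottom-up: r[k] = max over allowed piece i of (p[i] + r[k−i]).
r[1] = 3
r[2] = max(3+3, 5+0) = 6
r[3] = max(3+6, 5+3, 12+0) = 12
r[4] = max(3+12, 5+6, 12+3, 14+0) = 15
r[5] = max(3+15, 5+12, 12+6, 14+3, 17+0) = 18
r[6] = max(3+18, 5+15, 12+12, 14+6, 17+3, 35+0) = 35
r[7] = max(3+35, 5+18, 12+15, …, 35+3, 36+0) = 38
r[8] = max(3+38, 5+35, 12+18, …, 36+3, 26+0) = 41
r[9] = max(3+41, 5+38, 12+35, …, 26+3, 48+0) = 48
r[10] = max(3+48, 5+41, 12+38, …, 48+3, 38+0) = 51
r[11] = max(3+51, 5+48, 12+41, …, 38+3, 28+0) = 54
r[12] = max(3+54, 5+51, 12+48, …, 28+3, 53+0) = 70
r[13] = max(3+70, 5+54, 12+51, …, 53+3, 77+0) = 77
r[14] = max(3+77, 5+70, 12+54, …, 77+3, 57+0) = 80
One optimal cutting: 13 + 1 → €77 + €3 = €80.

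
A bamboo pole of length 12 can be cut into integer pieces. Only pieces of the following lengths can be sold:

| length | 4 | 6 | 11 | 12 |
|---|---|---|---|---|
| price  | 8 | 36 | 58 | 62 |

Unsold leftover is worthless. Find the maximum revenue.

Let r[k] be the best obtainable value from length k. For each k, try every first piece i and keep the best of price[i] + r[k−i].
r[1] = 0
r[2] = 0
r[3] = 0
r[4] = 8
r[5] = 8
r[6] = max(8+0, 36+0) = 36
r[7] = max(8+0, 36+0) = 36
r[8] = max(8+8, 36+0) = 36
r[9] = max(8+8, 36+0) = 36
r[10] = max(8+36, 36+8) = 44
r[11] = max(8+36, 36+8, 58+0) = 58
r[12] = max(8+36, 36+36, 58+0, 62+0) = 72
One optimal cutting: 6 + 6 → $72.

72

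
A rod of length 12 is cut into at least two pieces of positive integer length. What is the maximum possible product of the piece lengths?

81

Let m[k] be the best product for length k (with at least one cut). For each first piece i, the rest contributes max(k−i, m[k−i]).
m[2] = 1×max(1,0) = 1×1 = 1
m[3] = 1×max(2,1) = 1×2 = 2
m[4] = 2×max(2,1) = 2×2 = 4
m[5] = 2×max(3,2) = 2×3 = 6
m[6] = 3×max(3,2) = 3×3 = 9
m[7] = 2×max(5,6) = 2×6 = 12
m[8] = 2×max(6,9) = 2×9 = 18
m[9] = 3×max(6,9) = 3×9 = 27
m[10] = 2×max(8,18) = 2×18 = 36
m[11] = 2×max(9,27) = 2×27 = 54
m[12] = 3×max(9,27) = 3×27 = 81
One optimal split: 3 + 3 + 3 + 3; product 3×3×3×3 = 81.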